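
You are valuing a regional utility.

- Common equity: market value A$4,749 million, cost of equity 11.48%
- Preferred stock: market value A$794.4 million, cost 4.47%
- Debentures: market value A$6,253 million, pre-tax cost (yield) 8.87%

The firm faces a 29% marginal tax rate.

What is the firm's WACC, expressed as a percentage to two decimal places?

Total capital V = 4749 + 794.4 + 6253 = 11796.4.
Equity: weight = 4749/11796.4 = 0.4026; cost = 11.48%.
Preferred: weight = 794.4/11796.4 = 0.0673; cost = 4.47%.
Debentures: weight = 6253/11796.4 = 0.5301; after-tax cost = 8.87% × (1 − 29%) = 6.2977%.
WACC = 0.4026 × 11.4800% + 0.0673 × 4.4700% + 0.5301 × 6.2977% = 8.2609%.

8.26%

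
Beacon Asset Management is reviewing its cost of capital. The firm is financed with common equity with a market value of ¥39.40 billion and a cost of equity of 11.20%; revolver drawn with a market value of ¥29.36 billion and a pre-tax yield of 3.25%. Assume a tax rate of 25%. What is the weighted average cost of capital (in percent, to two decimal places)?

7.46%

Total capital V = 39.4 + 29.36 = 68.76.
Equity: weight = 39.4/68.76 = 0.5730; cost = 11.2%.
Revolver drawn: weight = 29.36/68.76 = 0.4270; after-tax cost = 3.25% × (1 − 25%) = 2.4375%.
WACC = 0.5730 × 11.2000% + 0.4270 × 2.4375% = 7.4585%.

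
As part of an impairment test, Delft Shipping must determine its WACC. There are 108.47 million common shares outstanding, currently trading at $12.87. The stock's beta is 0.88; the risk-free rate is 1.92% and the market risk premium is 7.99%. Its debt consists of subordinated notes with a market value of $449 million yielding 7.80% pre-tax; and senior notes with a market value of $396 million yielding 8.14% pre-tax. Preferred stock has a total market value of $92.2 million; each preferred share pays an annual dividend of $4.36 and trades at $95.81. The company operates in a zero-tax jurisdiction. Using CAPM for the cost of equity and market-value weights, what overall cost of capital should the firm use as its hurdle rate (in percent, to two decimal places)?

Cost of equity via CAPM: Re = 1.92% + 0.88 × 7.99% = 8.9512%.
Cost of preferred: Rp = 4.36 / 95.81 = 4.5507%.
Market value of equity E = 12.87 × 108.47m = 1396.0089m.
Total capital V = 1396.0089 + 92.2 + 449 + 396 = 2333.2089.
Equity: weight = 1396.0089/2333.2089 = 0.5983; cost = 8.9512%.
Preferred: weight = 92.2/2333.2089 = 0.0395; cost = 4.5507%.
Subordinated notes: weight = 449/2333.2089 = 0.1924; after-tax cost = 7.8% × (1 − 0%) = 7.8000%.
Senior notes: weight = 396/2333.2089 = 0.1697; after-tax cost = 8.14% × (1 − 0%) = 8.1400%.
WACC = 0.5983 × 8.9512% + 0.0395 × 4.5507% + 0.1924 × 7.8000% + 0.1697 × 8.1400% = 8.4181%.

8.42%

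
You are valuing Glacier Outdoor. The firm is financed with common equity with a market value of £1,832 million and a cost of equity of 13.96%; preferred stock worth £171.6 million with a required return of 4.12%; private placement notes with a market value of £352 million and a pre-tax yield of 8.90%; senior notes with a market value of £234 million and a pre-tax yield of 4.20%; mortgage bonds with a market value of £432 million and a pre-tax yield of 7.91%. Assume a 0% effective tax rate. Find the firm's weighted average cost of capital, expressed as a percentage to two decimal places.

Total capital V = 1832 + 171.6 + 352 + 234 + 432 = 3021.6.
Equity: weight = 1832/3021.6 = 0.6063; cost = 13.96%.
Preferred: weight = 171.6/3021.6 = 0.0568; cost = 4.12%.
Private placement notes: weight = 352/3021.6 = 0.1165; after-tax cost = 8.9% × (1 − 0%) = 8.9000%.
Senior notes: weight = 234/3021.6 = 0.0774; after-tax cost = 4.2% × (1 − 0%) = 4.2000%.
Mortgage bonds: weight = 432/3021.6 = 0.1430; after-tax cost = 7.91% × (1 − 0%) = 7.9100%.
WACC = 0.6063 × 13.9600% + 0.0568 × 4.1200% + 0.1165 × 8.9000% + 0.0774 × 4.2000% + 0.1430 × 7.9100% = 11.1909%.

11.19%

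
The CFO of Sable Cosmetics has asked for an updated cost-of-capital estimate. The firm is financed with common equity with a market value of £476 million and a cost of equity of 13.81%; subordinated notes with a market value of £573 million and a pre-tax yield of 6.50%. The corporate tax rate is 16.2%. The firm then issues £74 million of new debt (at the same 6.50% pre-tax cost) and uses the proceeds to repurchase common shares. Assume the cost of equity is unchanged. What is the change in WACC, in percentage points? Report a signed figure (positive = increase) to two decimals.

-0.59 pp

Current WACC:
Total capital V = 476 + 573 = 1049.
Equity: weight = 476/1049 = 0.4538; cost = 13.81%.
Subordinated notes: weight = 573/1049 = 0.5462; after-tax cost = 6.5% × (1 − 16.2%) = 5.4470%.
WACC = 0.4538 × 13.8100% + 0.5462 × 5.4470% = 9.2418%.
After the change:
Total capital V = 402 + 647 = 1049.
Equity: weight = 402/1049 = 0.3832; cost = 13.81%.
Subordinated notes: weight = 647/1049 = 0.6168; after-tax cost = 6.5% × (1 − 16.2%) = 5.4470%.
WACC = 0.3832 × 13.8100% + 0.6168 × 5.4470% = 8.6519%.
Change in WACC = 8.6519% − 9.2418% = -0.5900 pp.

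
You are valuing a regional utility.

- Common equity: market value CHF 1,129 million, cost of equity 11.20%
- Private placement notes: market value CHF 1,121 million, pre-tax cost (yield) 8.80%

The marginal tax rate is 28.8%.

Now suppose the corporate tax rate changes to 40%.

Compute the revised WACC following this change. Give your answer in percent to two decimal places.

8.25%

After the change:
Total capital V = 1129 + 1121 = 2250.
Equity: weight = 1129/2250 = 0.5018; cost = 11.2%.
Private placement notes: weight = 1121/2250 = 0.4982; after-tax cost = 8.8% × (1 − 40%) = 5.2800%.
WACC = 0.5018 × 11.2000% + 0.4982 × 5.2800% = 8.2505%.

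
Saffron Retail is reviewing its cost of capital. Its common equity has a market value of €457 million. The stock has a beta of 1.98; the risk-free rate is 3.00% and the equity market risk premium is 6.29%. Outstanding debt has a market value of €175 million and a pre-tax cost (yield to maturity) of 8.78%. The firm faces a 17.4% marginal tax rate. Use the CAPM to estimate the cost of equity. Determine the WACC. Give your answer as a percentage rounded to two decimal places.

Cost of equity via CAPM: Re = 3.0% + 1.98 × 6.29% = 15.4542%.
Total capital V = 457 + 175 = 632.
Equity: weight = 457/632 = 0.7231; cost = 15.4542%.
Debt: weight = 175/632 = 0.2769; after-tax cost = 8.78% × (1 − 17.4%) = 7.2523%.
WACC = 0.7231 × 15.4542% + 0.2769 × 7.2523% = 13.1831%.

13.18%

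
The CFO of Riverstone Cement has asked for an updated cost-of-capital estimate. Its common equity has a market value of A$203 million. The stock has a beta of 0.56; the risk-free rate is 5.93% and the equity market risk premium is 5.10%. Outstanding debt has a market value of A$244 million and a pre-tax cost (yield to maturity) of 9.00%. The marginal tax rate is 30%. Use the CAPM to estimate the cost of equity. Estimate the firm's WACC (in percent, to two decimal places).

Cost of equity via CAPM: Re = 5.93% + 0.56 × 5.1% = 8.7860%.
Total capital V = 203 + 244 = 447.
Equity: weight = 203/447 = 0.4541; cost = 8.786%.
Debt: weight = 244/447 = 0.5459; after-tax cost = 9% × (1 − 30%) = 6.3000%.
WACC = 0.4541 × 8.7860% + 0.5459 × 6.3000% = 7.4290%.

7.43%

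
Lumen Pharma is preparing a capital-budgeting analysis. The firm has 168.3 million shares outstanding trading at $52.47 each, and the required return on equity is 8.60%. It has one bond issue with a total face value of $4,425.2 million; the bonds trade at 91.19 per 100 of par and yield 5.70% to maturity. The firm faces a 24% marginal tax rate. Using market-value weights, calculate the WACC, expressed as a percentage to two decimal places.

Market value of equity E = 52.47 × 168.3m = 8830.701m. Market value of debt D = 4425.2m × 91.19/100 = 4035.33988m.
Total capital V = 8830.701 + 4035.33988 = 12866.04088.
Equity: weight = 8830.701/12866.04088 = 0.6864; cost = 8.6%.
Bonds outstanding: weight = 4035.33988/12866.04088 = 0.3136; after-tax cost = 5.7% × (1 − 24%) = 4.3320%.
WACC = 0.6864 × 8.6000% + 0.3136 × 4.3320% = 7.2614%.

7.26%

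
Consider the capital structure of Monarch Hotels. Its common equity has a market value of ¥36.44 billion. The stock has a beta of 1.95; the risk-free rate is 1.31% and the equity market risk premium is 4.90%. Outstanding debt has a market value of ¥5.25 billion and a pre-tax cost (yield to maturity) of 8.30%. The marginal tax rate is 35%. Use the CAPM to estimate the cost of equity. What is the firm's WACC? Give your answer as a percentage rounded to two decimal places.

10.18%

Cost of equity via CAPM: Re = 1.31% + 1.95 × 4.9% = 10.8650%.
Total capital V = 36.44 + 5.25 = 41.69.
Equity: weight = 36.44/41.69 = 0.8741; cost = 10.865%.
Debt: weight = 5.25/41.69 = 0.1259; after-tax cost = 8.3% × (1 − 35%) = 5.3950%.
WACC = 0.8741 × 10.8650% + 0.1259 × 5.3950% = 10.1762%.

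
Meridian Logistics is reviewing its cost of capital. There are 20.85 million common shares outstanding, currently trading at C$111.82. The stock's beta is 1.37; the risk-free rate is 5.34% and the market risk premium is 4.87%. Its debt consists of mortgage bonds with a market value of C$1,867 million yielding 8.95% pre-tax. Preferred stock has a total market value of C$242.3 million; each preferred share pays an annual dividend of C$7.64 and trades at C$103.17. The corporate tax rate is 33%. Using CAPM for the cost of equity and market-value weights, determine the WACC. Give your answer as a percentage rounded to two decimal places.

9.23%

Cost of equity via CAPM: Re = 5.34% + 1.37 × 4.87% = 12.0119%.
Cost of preferred: Rp = 7.64 / 103.17 = 7.4053%.
Market value of equity E = 111.82 × 20.85m = 2331.447m.
Total capital V = 2331.447 + 242.3 + 1867 = 4440.747.
Equity: weight = 2331.447/4440.747 = 0.5250; cost = 12.0119%.
Preferred: weight = 242.3/4440.747 = 0.0546; cost = 7.4053%.
Mortgage bonds: weight = 1867/4440.747 = 0.4204; after-tax cost = 8.95% × (1 − 33%) = 5.9965%.
WACC = 0.5250 × 12.0119% + 0.0546 × 7.4053% + 0.4204 × 5.9965% = 9.2315%.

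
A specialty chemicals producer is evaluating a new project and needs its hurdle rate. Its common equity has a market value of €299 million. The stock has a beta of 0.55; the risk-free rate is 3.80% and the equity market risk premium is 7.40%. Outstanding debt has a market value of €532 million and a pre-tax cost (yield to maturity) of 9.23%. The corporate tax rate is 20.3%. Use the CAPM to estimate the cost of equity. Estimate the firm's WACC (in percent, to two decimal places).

Cost of equity via CAPM: Re = 3.8% + 0.55 × 7.4% = 7.8700%.
Total capital V = 299 + 532 = 831.
Equity: weight = 299/831 = 0.3598; cost = 7.87%.
Debt: weight = 532/831 = 0.6402; after-tax cost = 9.23% × (1 − 20.3%) = 7.3563%.
WACC = 0.3598 × 7.8700% + 0.6402 × 7.3563% = 7.5411%.

7.54%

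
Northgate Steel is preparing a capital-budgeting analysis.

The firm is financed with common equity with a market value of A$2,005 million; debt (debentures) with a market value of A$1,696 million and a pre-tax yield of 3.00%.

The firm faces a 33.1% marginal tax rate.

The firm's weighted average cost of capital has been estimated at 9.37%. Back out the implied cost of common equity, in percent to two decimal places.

15.60%

Total capital V = 2005 + 1696 = 3701.
Equity weight = 2005/3701 = 0.5417.
Debentures weight = 1696/3701 = 0.4583.
Debt contribution = 0.4583 × 3% × (1 − 33.1%) = 0.9197%.
Required equity contribution = 9.37% − 0.9197% = 8.4503%.
Re = 8.4503% / 0.5417 = 15.5983%.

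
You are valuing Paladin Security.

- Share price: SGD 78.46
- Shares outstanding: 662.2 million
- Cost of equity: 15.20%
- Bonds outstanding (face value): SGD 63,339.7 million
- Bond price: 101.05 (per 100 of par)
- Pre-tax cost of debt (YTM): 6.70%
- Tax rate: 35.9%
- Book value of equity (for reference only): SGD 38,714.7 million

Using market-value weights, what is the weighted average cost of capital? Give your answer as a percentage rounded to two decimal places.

9.18%

Market value of equity E = 78.46 × 662.2m = 51956.212m. Market value of debt D = 63339.7m × 101.05/100 = 64004.76685m.
Total capital V = 51956.212 + 64004.76685 = 115960.97885.
Equity: weight = 51956.212/115960.97885 = 0.4480; cost = 15.2%.
Bonds outstanding: weight = 64004.76685/115960.97885 = 0.5520; after-tax cost = 6.7% × (1 − 35.9%) = 4.2947%.
WACC = 0.4480 × 15.2000% + 0.5520 × 4.2947% = 9.1808%.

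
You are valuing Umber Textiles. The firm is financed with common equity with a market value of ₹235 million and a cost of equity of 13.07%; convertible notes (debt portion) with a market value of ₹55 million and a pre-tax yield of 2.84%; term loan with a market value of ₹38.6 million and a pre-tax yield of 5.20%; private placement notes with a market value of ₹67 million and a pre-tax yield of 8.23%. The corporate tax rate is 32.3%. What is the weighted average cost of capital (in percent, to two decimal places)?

Total capital V = 235 + 55 + 38.6 + 67 = 395.6.
Equity: weight = 235/395.6 = 0.5940; cost = 13.07%.
Convertible notes (debt portion): weight = 55/395.6 = 0.1390; after-tax cost = 2.84% × (1 − 32.3%) = 1.9227%.
Term loan: weight = 38.6/395.6 = 0.0976; after-tax cost = 5.2% × (1 − 32.3%) = 3.5204%.
Private placement notes: weight = 67/395.6 = 0.1694; after-tax cost = 8.23% × (1 − 32.3%) = 5.5717%.
WACC = 0.5940 × 13.0700% + 0.1390 × 1.9227% + 0.0976 × 3.5204% + 0.1694 × 5.5717% = 9.3185%.

9.32%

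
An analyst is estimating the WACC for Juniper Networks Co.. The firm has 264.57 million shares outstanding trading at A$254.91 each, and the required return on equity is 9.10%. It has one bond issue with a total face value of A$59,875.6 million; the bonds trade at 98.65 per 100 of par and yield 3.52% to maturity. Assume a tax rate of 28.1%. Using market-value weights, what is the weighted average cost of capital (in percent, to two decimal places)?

6.03%

Market value of equity E = 254.91 × 264.57m = 67441.5387m. Market value of debt D = 59875.6m × 98.65/100 = 59067.2794m.
Total capital V = 67441.5387 + 59067.2794 = 126508.8181.
Equity: weight = 67441.5387/126508.8181 = 0.5331; cost = 9.1%.
Bonds outstanding: weight = 59067.2794/126508.8181 = 0.4669; after-tax cost = 3.52% × (1 − 28.1%) = 2.5309%.
WACC = 0.5331 × 9.1000% + 0.4669 × 2.5309% = 6.0329%.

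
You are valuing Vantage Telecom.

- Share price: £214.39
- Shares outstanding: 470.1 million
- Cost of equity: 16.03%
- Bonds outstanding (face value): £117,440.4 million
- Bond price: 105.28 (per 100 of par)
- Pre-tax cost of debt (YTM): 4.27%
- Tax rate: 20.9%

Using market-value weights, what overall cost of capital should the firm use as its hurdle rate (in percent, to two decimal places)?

Market value of equity E = 214.39 × 470.1m = 100784.739m. Market value of debt D = 117440.4m × 105.28/100 = 123641.25312m.
Total capital V = 100784.739 + 123641.25312 = 224425.99212.
Equity: weight = 100784.739/224425.99212 = 0.4491; cost = 16.03%.
Bonds outstanding: weight = 123641.25312/224425.99212 = 0.5509; after-tax cost = 4.27% × (1 − 20.9%) = 3.3776%.
WACC = 0.4491 × 16.0300% + 0.5509 × 3.3776% = 9.0595%.

9.06%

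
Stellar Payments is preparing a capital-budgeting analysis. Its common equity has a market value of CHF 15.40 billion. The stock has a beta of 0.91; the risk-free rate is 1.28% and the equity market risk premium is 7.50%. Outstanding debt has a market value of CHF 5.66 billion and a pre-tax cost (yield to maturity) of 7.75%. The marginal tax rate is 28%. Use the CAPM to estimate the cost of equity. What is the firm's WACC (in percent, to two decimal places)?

7.43%

Cost of equity via CAPM: Re = 1.28% + 0.91 × 7.5% = 8.1050%.
Total capital V = 15.4 + 5.66 = 21.06.
Equity: weight = 15.4/21.06 = 0.7312; cost = 8.105%.
Debt: weight = 5.66/21.06 = 0.2688; after-tax cost = 7.75% × (1 − 28%) = 5.5800%.
WACC = 0.7312 × 8.1050% + 0.2688 × 5.5800% = 7.4264%.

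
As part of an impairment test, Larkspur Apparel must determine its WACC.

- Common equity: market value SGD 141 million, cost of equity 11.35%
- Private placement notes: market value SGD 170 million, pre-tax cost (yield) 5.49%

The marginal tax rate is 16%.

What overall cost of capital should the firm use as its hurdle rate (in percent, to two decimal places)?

Total capital V = 141 + 170 = 311.
Equity: weight = 141/311 = 0.4534; cost = 11.35%.
Private placement notes: weight = 170/311 = 0.5466; after-tax cost = 5.49% × (1 − 16%) = 4.6116%.
WACC = 0.4534 × 11.3500% + 0.5466 × 4.6116% = 7.6666%.

7.67%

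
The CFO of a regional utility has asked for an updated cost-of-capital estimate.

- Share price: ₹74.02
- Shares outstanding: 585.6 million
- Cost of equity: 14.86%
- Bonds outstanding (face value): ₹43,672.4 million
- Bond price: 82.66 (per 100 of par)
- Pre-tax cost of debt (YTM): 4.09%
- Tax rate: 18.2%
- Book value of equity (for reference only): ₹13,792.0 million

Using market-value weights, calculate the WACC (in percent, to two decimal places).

9.63%

Market value of equity E = 74.02 × 585.6m = 43346.112m. Market value of debt D = 43672.4m × 82.66/100 = 36099.60584m.
Total capital V = 43346.112 + 36099.60584 = 79445.71784.
Equity: weight = 43346.112/79445.71784 = 0.5456; cost = 14.86%.
Bonds outstanding: weight = 36099.60584/79445.71784 = 0.4544; after-tax cost = 4.09% × (1 − 18.2%) = 3.3456%.
WACC = 0.5456 × 14.8600% + 0.4544 × 3.3456% = 9.6279%.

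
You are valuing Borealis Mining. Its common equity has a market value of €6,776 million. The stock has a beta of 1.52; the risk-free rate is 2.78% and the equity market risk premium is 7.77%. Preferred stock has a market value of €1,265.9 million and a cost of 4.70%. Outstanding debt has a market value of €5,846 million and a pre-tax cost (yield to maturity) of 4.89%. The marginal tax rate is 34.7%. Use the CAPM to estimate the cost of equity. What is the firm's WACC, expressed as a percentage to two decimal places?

8.89%

Cost of equity via CAPM: Re = 2.78% + 1.52 × 7.77% = 14.5904%.
Total capital V = 6776 + 1265.9 + 5846 = 13887.9.
Equity: weight = 6776/13887.9 = 0.4879; cost = 14.5904%.
Preferred: weight = 1265.9/13887.9 = 0.0912; cost = 4.7%.
Debt: weight = 5846/13887.9 = 0.4209; after-tax cost = 4.89% × (1 − 34.7%) = 3.1932%.
WACC = 0.4879 × 14.5904% + 0.0912 × 4.7000% + 0.4209 × 3.1932% = 8.8913%.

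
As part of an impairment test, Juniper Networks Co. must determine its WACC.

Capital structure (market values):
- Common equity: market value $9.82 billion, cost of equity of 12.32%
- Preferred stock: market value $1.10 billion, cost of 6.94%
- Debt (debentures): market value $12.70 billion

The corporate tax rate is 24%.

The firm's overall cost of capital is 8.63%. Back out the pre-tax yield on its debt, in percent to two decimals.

Total capital V = 9.82 + 1.1 + 12.7 = 23.62.
Equity weight = 9.82/23.62 = 0.4157.
Preferred weight = 1.1/23.62 = 0.0466.
Debentures weight = 12.7/23.62 = 0.5377.
Equity contribution = 0.4157 × 12.32% = 5.1220%.
Preferred contribution = 0.0466 × 6.94% = 0.3232%.
Remaining for debt = 8.63% − 5.4452% = 3.1848%.
Rd × (1 − 24%) × 0.5377 = 3.1848%  ⇒  Rd = 7.7936%.

7.79%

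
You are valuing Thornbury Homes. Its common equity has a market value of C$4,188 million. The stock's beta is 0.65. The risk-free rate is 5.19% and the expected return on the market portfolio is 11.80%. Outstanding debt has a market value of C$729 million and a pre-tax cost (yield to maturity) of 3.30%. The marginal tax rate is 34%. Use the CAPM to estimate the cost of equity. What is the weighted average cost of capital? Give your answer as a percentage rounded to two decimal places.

Market risk premium = 11.8% − 5.19% = 6.61%.
Cost of equity via CAPM: Re = 5.19% + 0.65 × 6.61% = 9.4865%.
Total capital V = 4188 + 729 = 4917.
Equity: weight = 4188/4917 = 0.8517; cost = 9.4865%.
Debt: weight = 729/4917 = 0.1483; after-tax cost = 3.3% × (1 − 34%) = 2.1780%.
WACC = 0.8517 × 9.4865% + 0.1483 × 2.1780% = 8.4029%.

8.40%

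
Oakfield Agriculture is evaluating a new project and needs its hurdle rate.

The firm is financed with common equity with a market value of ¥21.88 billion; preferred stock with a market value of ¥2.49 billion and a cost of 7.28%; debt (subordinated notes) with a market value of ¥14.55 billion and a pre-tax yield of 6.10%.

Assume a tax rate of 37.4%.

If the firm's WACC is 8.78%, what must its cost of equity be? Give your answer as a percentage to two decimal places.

12.25%

Total capital V = 21.88 + 2.49 + 14.55 = 38.92.
Equity weight = 21.88/38.92 = 0.5622.
Preferred weight = 2.49/38.92 = 0.0640.
Subordinated notes weight = 14.55/38.92 = 0.3738.
Debt contribution = 0.3738 × 6.1% × (1 − 37.4%) = 1.4276%.
Preferred contribution = 0.0640 × 7.28% = 0.4658%.
Required equity contribution = 8.78% − 1.8933% = 6.8867%.
Re = 6.8867% / 0.5622 = 12.2500%.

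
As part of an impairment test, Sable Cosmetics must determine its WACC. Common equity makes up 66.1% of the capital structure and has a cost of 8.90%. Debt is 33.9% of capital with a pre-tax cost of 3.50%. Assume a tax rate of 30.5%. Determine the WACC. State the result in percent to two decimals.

6.71%

After-tax cost of debt = 3.5% × (1 − 30.5%) = 2.4325%.
WACC = 0.661 × 8.9000% + 0.339 × 2.4325% = 6.7075%.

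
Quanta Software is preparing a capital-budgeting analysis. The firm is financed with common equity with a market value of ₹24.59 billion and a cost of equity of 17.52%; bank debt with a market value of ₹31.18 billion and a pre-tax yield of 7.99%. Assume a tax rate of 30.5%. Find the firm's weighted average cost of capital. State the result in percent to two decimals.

10.83%

Total capital V = 24.59 + 31.18 = 55.77.
Equity: weight = 24.59/55.77 = 0.4409; cost = 17.52%.
Bank debt: weight = 31.18/55.77 = 0.5591; after-tax cost = 7.99% × (1 − 30.5%) = 5.5531%.
WACC = 0.4409 × 17.5200% + 0.5591 × 5.5531% = 10.8295%.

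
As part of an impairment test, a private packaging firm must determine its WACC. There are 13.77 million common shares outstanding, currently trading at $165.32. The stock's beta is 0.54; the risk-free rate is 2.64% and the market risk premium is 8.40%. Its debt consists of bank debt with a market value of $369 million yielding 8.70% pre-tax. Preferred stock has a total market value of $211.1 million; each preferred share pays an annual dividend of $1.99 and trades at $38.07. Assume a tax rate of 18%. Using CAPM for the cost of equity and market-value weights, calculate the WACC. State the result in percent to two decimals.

7.03%

Cost of equity via CAPM: Re = 2.64% + 0.54 × 8.4% = 7.1760%.
Cost of preferred: Rp = 1.99 / 38.07 = 5.2272%.
Market value of equity E = 165.32 × 13.77m = 2276.4564m.
Total capital V = 2276.4564 + 211.1 + 369 = 2856.5564.
Equity: weight = 2276.4564/2856.5564 = 0.7969; cost = 7.176%.
Preferred: weight = 211.1/2856.5564 = 0.0739; cost = 5.2272%.
Bank debt: weight = 369/2856.5564 = 0.1292; after-tax cost = 8.7% × (1 − 18%) = 7.1340%.
WACC = 0.7969 × 7.1760% + 0.0739 × 5.2272% + 0.1292 × 7.1340% = 7.0266%.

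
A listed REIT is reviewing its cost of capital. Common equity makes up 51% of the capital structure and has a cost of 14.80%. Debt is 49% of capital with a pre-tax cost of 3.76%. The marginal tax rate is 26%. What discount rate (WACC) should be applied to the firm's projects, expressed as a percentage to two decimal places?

8.91%

After-tax cost of debt = 3.76% × (1 − 26%) = 2.7824%.
WACC = 0.510 × 14.8000% + 0.490 × 2.7824% = 8.9114%.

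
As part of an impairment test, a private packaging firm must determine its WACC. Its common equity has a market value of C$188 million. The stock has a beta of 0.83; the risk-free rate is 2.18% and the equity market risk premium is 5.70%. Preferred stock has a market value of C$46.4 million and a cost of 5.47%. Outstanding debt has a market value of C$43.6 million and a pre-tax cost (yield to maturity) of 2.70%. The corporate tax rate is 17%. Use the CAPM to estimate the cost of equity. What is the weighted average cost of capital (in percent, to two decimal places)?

5.94%

Cost of equity via CAPM: Re = 2.18% + 0.83 × 5.7% = 6.9110%.
Total capital V = 188 + 46.4 + 43.6 = 278.
Equity: weight = 188/278 = 0.6763; cost = 6.911%.
Preferred: weight = 46.4/278 = 0.1669; cost = 5.47%.
Debt: weight = 43.6/278 = 0.1568; after-tax cost = 2.7% × (1 − 17%) = 2.2410%.
WACC = 0.6763 × 6.9110% + 0.1669 × 5.4700% + 0.1568 × 2.2410% = 5.9381%.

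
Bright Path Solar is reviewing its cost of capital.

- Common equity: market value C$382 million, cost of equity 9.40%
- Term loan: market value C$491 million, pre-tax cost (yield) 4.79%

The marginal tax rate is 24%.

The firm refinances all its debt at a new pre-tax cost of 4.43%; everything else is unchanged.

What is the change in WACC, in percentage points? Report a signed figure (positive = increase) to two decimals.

Current WACC:
Total capital V = 382 + 491 = 873.
Equity: weight = 382/873 = 0.4376; cost = 9.4%.
Term loan: weight = 491/873 = 0.5624; after-tax cost = 4.79% × (1 − 24%) = 3.6404%.
WACC = 0.4376 × 9.4000% + 0.5624 × 3.6404% = 6.1606%.
After the change:
Total capital V = 382 + 491 = 873.
Equity: weight = 382/873 = 0.4376; cost = 9.4%.
Term loan: weight = 491/873 = 0.5624; after-tax cost = 4.43% × (1 − 24%) = 3.3668%.
WACC = 0.4376 × 9.4000% + 0.5624 × 3.3668% = 6.0068%.
Change in WACC = 6.0068% − 6.1606% = -0.1539 pp.

-0.15 pp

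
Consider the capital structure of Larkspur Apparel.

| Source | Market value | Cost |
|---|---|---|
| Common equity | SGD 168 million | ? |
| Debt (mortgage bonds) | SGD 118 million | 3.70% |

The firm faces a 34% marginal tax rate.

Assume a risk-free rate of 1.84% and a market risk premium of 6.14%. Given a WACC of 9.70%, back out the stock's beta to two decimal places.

Total capital V = 168 + 118 = 286.
Equity weight = 168/286 = 0.5874.
Mortgage bonds weight = 118/286 = 0.4126.
Debt contribution = 0.4126 × 3.7% × (1 − 34%) = 1.0075%.
Required equity contribution = 9.7% − 1.0075% = 8.6925%  ⇒  Re = 14.7979%.
CAPM: 14.7979% = 1.84% + β × 6.14%  ⇒  β = 2.1104.

2.11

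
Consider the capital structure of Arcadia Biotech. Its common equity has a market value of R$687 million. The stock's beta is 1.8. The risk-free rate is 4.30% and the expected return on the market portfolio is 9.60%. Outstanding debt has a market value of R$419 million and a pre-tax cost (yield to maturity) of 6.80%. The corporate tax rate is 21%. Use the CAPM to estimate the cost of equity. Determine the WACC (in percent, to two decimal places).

Market risk premium = 9.6% − 4.3% = 5.3%.
Cost of equity via CAPM: Re = 4.3% + 1.8 × 5.3% = 13.8400%.
Total capital V = 687 + 419 = 1106.
Equity: weight = 687/1106 = 0.6212; cost = 13.84%.
Debt: weight = 419/1106 = 0.3788; after-tax cost = 6.8% × (1 − 21%) = 5.3720%.
WACC = 0.6212 × 13.8400% + 0.3788 × 5.3720% = 10.6320%.

10.63%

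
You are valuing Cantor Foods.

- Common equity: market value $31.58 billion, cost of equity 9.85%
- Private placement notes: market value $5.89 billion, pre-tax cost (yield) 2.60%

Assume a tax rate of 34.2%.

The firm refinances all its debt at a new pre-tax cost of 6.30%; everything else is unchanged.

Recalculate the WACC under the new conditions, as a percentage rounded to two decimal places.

8.95%

After the change:
Total capital V = 31.58 + 5.89 = 37.47.
Equity: weight = 31.58/37.47 = 0.8428; cost = 9.85%.
Private placement notes: weight = 5.89/37.47 = 0.1572; after-tax cost = 6.3% × (1 − 34.2%) = 4.1454%.
WACC = 0.8428 × 9.8500% + 0.1572 × 4.1454% = 8.9533%.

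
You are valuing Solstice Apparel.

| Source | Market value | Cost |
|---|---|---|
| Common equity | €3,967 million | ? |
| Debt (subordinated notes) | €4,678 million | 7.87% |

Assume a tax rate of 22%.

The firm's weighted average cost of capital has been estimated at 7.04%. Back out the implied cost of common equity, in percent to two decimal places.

Total capital V = 3967 + 4678 = 8645.
Equity weight = 3967/8645 = 0.4589.
Subordinated notes weight = 4678/8645 = 0.5411.
Debt contribution = 0.5411 × 7.87% × (1 − 22%) = 3.3217%.
Required equity contribution = 7.04% − 3.3217% = 3.7183%.
Re = 3.7183% / 0.4589 = 8.1030%.

8.10%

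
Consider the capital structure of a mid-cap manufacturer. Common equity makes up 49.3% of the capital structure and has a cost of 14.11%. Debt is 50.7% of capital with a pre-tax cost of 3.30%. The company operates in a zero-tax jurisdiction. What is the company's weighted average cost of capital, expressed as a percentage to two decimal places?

After-tax cost of debt = 3.3% × (1 − 0%) = 3.3000%.
WACC = 0.493 × 14.1100% + 0.507 × 3.3000% = 8.6293%.

8.63%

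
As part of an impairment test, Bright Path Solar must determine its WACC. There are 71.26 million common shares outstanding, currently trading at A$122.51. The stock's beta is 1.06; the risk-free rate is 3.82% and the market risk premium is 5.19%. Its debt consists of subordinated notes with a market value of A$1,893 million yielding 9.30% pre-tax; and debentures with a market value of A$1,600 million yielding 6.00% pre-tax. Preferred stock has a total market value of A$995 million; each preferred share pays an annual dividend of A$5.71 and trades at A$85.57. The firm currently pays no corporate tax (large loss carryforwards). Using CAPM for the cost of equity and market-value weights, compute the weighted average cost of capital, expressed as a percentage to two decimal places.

8.72%

Cost of equity via CAPM: Re = 3.82% + 1.06 × 5.19% = 9.3214%.
Cost of preferred: Rp = 5.71 / 85.57 = 6.6729%.
Market value of equity E = 122.51 × 71.26m = 8730.0626m.
Total capital V = 8730.0626 + 995 + 1893 + 1600 = 13218.0626.
Equity: weight = 8730.0626/13218.0626 = 0.6605; cost = 9.3214%.
Preferred: weight = 995/13218.0626 = 0.0753; cost = 6.6729%.
Subordinated notes: weight = 1893/13218.0626 = 0.1432; after-tax cost = 9.3% × (1 − 0%) = 9.3000%.
Debentures: weight = 1600/13218.0626 = 0.1210; after-tax cost = 6% × (1 − 0%) = 6.0000%.
WACC = 0.6605 × 9.3214% + 0.0753 × 6.6729% + 0.1432 × 9.3000% + 0.1210 × 6.0000% = 8.7169%.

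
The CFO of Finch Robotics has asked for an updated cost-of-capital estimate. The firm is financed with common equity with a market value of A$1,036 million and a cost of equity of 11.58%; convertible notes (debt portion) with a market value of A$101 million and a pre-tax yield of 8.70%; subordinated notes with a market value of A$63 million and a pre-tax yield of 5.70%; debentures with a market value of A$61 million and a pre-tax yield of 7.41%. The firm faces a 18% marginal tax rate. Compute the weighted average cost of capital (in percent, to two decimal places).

10.61%

Total capital V = 1036 + 101 + 63 + 61 = 1261.
Equity: weight = 1036/1261 = 0.8216; cost = 11.58%.
Convertible notes (debt portion): weight = 101/1261 = 0.0801; after-tax cost = 8.7% × (1 − 18%) = 7.1340%.
Subordinated notes: weight = 63/1261 = 0.0500; after-tax cost = 5.7% × (1 − 18%) = 4.6740%.
Debentures: weight = 61/1261 = 0.0484; after-tax cost = 7.41% × (1 − 18%) = 6.0762%.
WACC = 0.8216 × 11.5800% + 0.0801 × 7.1340% + 0.0500 × 4.6740% + 0.0484 × 6.0762% = 10.6126%.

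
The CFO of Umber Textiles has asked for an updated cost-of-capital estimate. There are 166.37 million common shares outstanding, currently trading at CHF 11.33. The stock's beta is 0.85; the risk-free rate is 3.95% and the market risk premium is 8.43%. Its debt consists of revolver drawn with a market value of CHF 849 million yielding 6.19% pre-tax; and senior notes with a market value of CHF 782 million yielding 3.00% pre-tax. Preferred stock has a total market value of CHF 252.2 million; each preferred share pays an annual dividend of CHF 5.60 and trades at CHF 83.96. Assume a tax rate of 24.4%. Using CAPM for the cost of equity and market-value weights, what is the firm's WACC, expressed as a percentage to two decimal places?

Cost of equity via CAPM: Re = 3.95% + 0.85 × 8.43% = 11.1155%.
Cost of preferred: Rp = 5.6 / 83.96 = 6.6698%.
Market value of equity E = 11.33 × 166.37m = 1884.9721m.
Total capital V = 1884.9721 + 252.2 + 849 + 782 = 3768.1721.
Equity: weight = 1884.9721/3768.1721 = 0.5002; cost = 11.1155%.
Preferred: weight = 252.2/3768.1721 = 0.0669; cost = 6.6698%.
Revolver drawn: weight = 849/3768.1721 = 0.2253; after-tax cost = 6.19% × (1 − 24.4%) = 4.6796%.
Senior notes: weight = 782/3768.1721 = 0.2075; after-tax cost = 3% × (1 − 24.4%) = 2.2680%.
WACC = 0.5002 × 11.1155% + 0.0669 × 6.6698% + 0.2253 × 4.6796% + 0.2075 × 2.2680% = 7.5318%.

7.53%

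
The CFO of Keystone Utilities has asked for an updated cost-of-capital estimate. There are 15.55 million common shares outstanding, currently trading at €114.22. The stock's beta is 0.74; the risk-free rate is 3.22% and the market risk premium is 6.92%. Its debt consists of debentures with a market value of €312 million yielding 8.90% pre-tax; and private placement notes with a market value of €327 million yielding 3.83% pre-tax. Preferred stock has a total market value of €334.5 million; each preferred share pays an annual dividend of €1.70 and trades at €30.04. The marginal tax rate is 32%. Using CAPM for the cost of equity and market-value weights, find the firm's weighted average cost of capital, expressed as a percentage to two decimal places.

7.07%

Cost of equity via CAPM: Re = 3.22% + 0.74 × 6.92% = 8.3408%.
Cost of preferred: Rp = 1.7 / 30.04 = 5.6591%.
Market value of equity E = 114.22 × 15.55m = 1776.121m.
Total capital V = 1776.121 + 334.5 + 312 + 327 = 2749.621.
Equity: weight = 1776.121/2749.621 = 0.6460; cost = 8.3408%.
Preferred: weight = 334.5/2749.621 = 0.1217; cost = 5.6591%.
Debentures: weight = 312/2749.621 = 0.1135; after-tax cost = 8.9% × (1 − 32%) = 6.0520%.
Private placement notes: weight = 327/2749.621 = 0.1189; after-tax cost = 3.83% × (1 − 32%) = 2.6044%.
WACC = 0.6460 × 8.3408% + 0.1217 × 5.6591% + 0.1135 × 6.0520% + 0.1189 × 2.6044% = 7.0726%.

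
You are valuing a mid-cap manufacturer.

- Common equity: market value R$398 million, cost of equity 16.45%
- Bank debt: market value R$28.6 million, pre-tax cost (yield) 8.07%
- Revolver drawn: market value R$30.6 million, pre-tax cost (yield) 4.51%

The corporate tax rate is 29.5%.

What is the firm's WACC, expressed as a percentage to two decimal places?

Total capital V = 398 + 28.6 + 30.6 = 457.2.
Equity: weight = 398/457.2 = 0.8705; cost = 16.45%.
Bank debt: weight = 28.6/457.2 = 0.0626; after-tax cost = 8.07% × (1 − 29.5%) = 5.6894%.
Revolver drawn: weight = 30.6/457.2 = 0.0669; after-tax cost = 4.51% × (1 − 29.5%) = 3.1796%.
WACC = 0.8705 × 16.4500% + 0.0626 × 5.6894% + 0.0669 × 3.1796% = 14.8887%.

14.89%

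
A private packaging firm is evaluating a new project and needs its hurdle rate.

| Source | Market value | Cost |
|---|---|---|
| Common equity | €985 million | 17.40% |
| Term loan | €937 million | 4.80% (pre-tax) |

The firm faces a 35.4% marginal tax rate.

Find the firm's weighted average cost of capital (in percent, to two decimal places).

Total capital V = 985 + 937 = 1922.
Equity: weight = 985/1922 = 0.5125; cost = 17.4%.
Term loan: weight = 937/1922 = 0.4875; after-tax cost = 4.8% × (1 − 35.4%) = 3.1008%.
WACC = 0.5125 × 17.4000% + 0.4875 × 3.1008% = 10.4290%.

10.43%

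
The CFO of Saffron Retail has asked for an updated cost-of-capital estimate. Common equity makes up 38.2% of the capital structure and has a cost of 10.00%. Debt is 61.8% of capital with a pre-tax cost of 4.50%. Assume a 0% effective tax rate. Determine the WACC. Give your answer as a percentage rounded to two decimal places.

After-tax cost of debt = 4.5% × (1 − 0%) = 4.5000%.
WACC = 0.382 × 10.0000% + 0.618 × 4.5000% = 6.6010%.

6.60%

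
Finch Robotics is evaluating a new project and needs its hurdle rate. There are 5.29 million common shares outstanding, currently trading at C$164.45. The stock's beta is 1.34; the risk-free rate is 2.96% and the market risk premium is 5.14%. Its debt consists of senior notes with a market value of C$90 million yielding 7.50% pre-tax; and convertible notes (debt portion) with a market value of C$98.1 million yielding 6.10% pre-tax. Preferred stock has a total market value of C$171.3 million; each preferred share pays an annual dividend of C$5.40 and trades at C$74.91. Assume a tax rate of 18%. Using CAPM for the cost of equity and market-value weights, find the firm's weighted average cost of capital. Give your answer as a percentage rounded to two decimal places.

Cost of equity via CAPM: Re = 2.96% + 1.34 × 5.14% = 9.8476%.
Cost of preferred: Rp = 5.4 / 74.91 = 7.2087%.
Market value of equity E = 164.45 × 5.29m = 869.9405m.
Total capital V = 869.9405 + 171.3 + 90 + 98.1 = 1229.3405.
Equity: weight = 869.9405/1229.3405 = 0.7076; cost = 9.8476%.
Preferred: weight = 171.3/1229.3405 = 0.1393; cost = 7.2087%.
Senior notes: weight = 90/1229.3405 = 0.0732; after-tax cost = 7.5% × (1 − 18%) = 6.1500%.
Convertible notes (debt portion): weight = 98.1/1229.3405 = 0.0798; after-tax cost = 6.1% × (1 − 18%) = 5.0020%.
WACC = 0.7076 × 9.8476% + 0.1393 × 7.2087% + 0.0732 × 6.1500% + 0.0798 × 5.0020% = 8.8225%.

8.82%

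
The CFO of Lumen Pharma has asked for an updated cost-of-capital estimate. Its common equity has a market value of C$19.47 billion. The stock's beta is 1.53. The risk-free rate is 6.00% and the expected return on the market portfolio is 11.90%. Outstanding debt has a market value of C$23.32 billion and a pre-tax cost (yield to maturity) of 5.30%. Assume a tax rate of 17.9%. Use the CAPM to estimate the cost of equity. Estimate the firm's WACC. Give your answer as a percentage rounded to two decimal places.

9.21%

Market risk premium = 11.9% − 6.0% = 5.9%.
Cost of equity via CAPM: Re = 6.0% + 1.53 × 5.9% = 15.0270%.
Total capital V = 19.47 + 23.32 = 42.79.
Equity: weight = 19.47/42.79 = 0.4550; cost = 15.027%.
Debt: weight = 23.32/42.79 = 0.5450; after-tax cost = 5.3% × (1 − 17.9%) = 4.3513%.
WACC = 0.4550 × 15.0270% + 0.5450 × 4.3513% = 9.2089%.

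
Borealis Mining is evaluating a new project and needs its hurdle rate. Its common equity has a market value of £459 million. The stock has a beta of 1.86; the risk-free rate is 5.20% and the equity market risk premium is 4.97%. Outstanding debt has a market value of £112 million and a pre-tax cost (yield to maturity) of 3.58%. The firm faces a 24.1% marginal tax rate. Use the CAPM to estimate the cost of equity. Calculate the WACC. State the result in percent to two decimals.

12.14%

Cost of equity via CAPM: Re = 5.2% + 1.86 × 4.97% = 14.4442%.
Total capital V = 459 + 112 = 571.
Equity: weight = 459/571 = 0.8039; cost = 14.4442%.
Debt: weight = 112/571 = 0.1961; after-tax cost = 3.58% × (1 − 24.1%) = 2.7172%.
WACC = 0.8039 × 14.4442% + 0.1961 × 2.7172% = 12.1440%.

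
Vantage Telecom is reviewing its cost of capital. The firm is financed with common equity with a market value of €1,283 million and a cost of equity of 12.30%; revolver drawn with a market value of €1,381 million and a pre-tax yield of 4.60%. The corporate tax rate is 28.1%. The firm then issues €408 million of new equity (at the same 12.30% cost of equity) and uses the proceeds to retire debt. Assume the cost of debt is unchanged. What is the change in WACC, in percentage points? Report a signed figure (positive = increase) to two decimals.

Current WACC:
Total capital V = 1283 + 1381 = 2664.
Equity: weight = 1283/2664 = 0.4816; cost = 12.3%.
Revolver drawn: weight = 1381/2664 = 0.5184; after-tax cost = 4.6% × (1 − 28.1%) = 3.3074%.
WACC = 0.4816 × 12.3000% + 0.5184 × 3.3074% = 7.6383%.
After the change:
Total capital V = 1691 + 973 = 2664.
Equity: weight = 1691/2664 = 0.6348; cost = 12.3%.
Revolver drawn: weight = 973/2664 = 0.3652; after-tax cost = 4.6% × (1 − 28.1%) = 3.3074%.
WACC = 0.6348 × 12.3000% + 0.3652 × 3.3074% = 9.0155%.
Change in WACC = 9.0155% − 7.6383% = 1.3772 pp.

+1.38 pp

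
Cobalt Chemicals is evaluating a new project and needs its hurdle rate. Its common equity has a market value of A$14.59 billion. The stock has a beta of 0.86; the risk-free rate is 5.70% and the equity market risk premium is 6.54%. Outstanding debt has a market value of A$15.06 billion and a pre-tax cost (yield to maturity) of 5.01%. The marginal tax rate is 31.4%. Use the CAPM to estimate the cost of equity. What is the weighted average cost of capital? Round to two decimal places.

7.32%

Cost of equity via CAPM: Re = 5.7% + 0.86 × 6.54% = 11.3244%.
Total capital V = 14.59 + 15.06 = 29.65.
Equity: weight = 14.59/29.65 = 0.4921; cost = 11.3244%.
Debt: weight = 15.06/29.65 = 0.5079; after-tax cost = 5.01% × (1 − 31.4%) = 3.4369%.
WACC = 0.4921 × 11.3244% + 0.5079 × 3.4369% = 7.3181%.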